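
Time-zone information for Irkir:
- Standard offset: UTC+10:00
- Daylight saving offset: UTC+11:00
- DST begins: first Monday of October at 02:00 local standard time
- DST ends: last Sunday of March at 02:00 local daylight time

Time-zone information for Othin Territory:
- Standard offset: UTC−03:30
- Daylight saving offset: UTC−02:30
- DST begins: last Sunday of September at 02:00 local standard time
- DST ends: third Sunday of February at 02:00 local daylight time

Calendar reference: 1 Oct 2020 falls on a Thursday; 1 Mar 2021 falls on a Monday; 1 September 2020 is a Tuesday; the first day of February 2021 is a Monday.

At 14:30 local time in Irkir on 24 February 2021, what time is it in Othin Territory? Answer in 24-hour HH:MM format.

00:00

1 October 2020 is a Thursday, so the first Monday is October 5.
1 March 2021 is a Monday, so Sundays fall on 7, 14, 21, 28; the last is March 28.
24 February 2021 lies within the daylight-saving period (5 October 2020 – 28 March 2021), so Irkir is on daylight time, UTC+11:00.
14:30 Irkir − 11h = 03:30 UTC.
1 September 2020 is a Tuesday, so Sundays fall on 6, 13, 20, 27; the last is September 27.
1 February 2021 is a Monday, so the first Sunday is February 7 and the third is February 21.
At the standard offset (UTC−03:30), 03:30 UTC − 3h30m = 00:00 Othin Territory standard time.
The standard-time date in Othin Territory, 24 February 2021, does not fall between 27 September 2020 and 21 February 2021, so daylight saving is not in effect and Othin Territory is at UTC−03:30.
03:30 UTC − 3h30m = 00:00 Othin Territory.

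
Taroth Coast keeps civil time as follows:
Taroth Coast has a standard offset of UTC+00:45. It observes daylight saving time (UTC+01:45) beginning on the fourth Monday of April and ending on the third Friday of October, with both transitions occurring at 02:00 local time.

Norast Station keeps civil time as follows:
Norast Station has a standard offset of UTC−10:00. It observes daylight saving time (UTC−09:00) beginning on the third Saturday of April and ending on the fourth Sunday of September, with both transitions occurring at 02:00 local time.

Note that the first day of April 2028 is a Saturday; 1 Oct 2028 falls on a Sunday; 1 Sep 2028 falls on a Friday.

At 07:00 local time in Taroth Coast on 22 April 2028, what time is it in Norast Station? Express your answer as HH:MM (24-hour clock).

1 April 2028 is a Saturday, so the first Monday is April 3 and the fourth is April 24.
1 October 2028 is a Sunday, so the first Friday is October 6 and the third is October 20.
22 April 2028 is outside the daylight-saving period (24 April – 20 October), so Taroth Coast is on standard time, UTC+00:45.
07:00 Taroth Coast − 0h45m = 06:15 UTC.
1 April 2028 is a Saturday, so the first Saturday is April 1 and the third is April 15.
1 September 2028 is a Friday, so the first Sunday is September 3 and the fourth is September 24.
At the standard offset (UTC−10:00), 06:15 UTC − 10h = 20:15 Norast Station standard time (rolling into the previous day, 21 April 2028).
The standard-time date in Norast Station, 21 April 2028, lies within the daylight-saving period (15 April – 24 September), so Norast Station is on daylight time, UTC−09:00.
06:15 UTC − 9h = 21:15 Norast Station (rolling into the previous day, 21 April 2028).

21:15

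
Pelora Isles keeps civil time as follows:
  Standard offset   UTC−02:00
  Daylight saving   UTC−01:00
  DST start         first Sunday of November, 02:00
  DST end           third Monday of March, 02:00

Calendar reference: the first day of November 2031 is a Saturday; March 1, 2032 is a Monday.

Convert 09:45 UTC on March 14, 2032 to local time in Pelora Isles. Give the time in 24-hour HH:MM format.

1 November 2031 is a Saturday, so the first Sunday is November 2.
1 March 2032 is a Monday, so the first Monday is March 1 and the third is March 15.
At the standard offset (UTC−02:00), 09:45 UTC − 2h = 07:45 Pelora Isles standard time.
Daylight saving runs 2 November 2031 – 15 March 2032; the standard-time date in Pelora Isles, March 14, 2032, is inside that window, so Pelora Isles is at UTC−01:00.
09:45 UTC − 1h = 08:45 local.

08:45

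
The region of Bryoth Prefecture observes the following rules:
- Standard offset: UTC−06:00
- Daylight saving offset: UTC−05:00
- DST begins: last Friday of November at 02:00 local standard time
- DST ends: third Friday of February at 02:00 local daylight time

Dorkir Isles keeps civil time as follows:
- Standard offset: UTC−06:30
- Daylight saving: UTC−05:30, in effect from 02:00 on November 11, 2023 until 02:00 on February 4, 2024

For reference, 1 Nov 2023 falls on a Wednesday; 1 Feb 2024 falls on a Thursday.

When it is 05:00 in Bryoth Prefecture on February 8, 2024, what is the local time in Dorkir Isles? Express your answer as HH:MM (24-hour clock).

03:30

1 November 2023 is a Wednesday, so Fridays fall on 3, 10, 17, 24; the last is November 24.
1 February 2024 is a Thursday, so the first Friday is February 2 and the third is February 16.
February 8, 2024 falls between 24 November 2023 and 16 February 2024, so daylight saving is in effect and Bryoth Prefecture is at UTC−05:00.
05:00 Bryoth Prefecture + 5h = 10:00 UTC.
At the standard offset (UTC−06:30), 10:00 UTC − 6h30m = 03:30 Dorkir Isles standard time.
The standard-time date in Dorkir Isles, February 8, 2024, does not fall between 11 November 2023 and 4 February 2024, so daylight saving is not in effect and Dorkir Isles is at UTC−06:30.
10:00 UTC − 6h30m = 03:30 Dorkir Isles.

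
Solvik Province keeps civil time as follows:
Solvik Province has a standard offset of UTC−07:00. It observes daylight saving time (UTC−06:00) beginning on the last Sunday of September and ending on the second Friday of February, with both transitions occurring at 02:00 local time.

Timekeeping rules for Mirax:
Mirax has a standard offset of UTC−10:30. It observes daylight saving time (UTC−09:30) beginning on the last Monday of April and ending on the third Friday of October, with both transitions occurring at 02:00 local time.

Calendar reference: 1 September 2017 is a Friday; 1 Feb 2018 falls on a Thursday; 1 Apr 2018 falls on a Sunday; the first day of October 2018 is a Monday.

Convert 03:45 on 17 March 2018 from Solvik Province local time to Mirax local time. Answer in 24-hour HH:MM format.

00:15

1 September 2017 is a Friday, so Sundays fall on 3, 10, 17, 24; the last is September 24.
1 February 2018 is a Thursday, so the first Friday is February 2 and the second is February 9.
17 March 2018 does not fall between 24 September 2017 and 9 February 2018, so daylight saving is not in effect and Solvik Province is at UTC−07:00.
03:45 Solvik Province + 7h = 10:45 UTC.
1 April 2018 is a Sunday, so Mondays fall on 2, 9, 16, 23, 30; the last is April 30.
1 October 2018 is a Monday, so the first Friday is October 5 and the third is October 19.
At the standard offset (UTC−10:30), 10:45 UTC − 10h30m = 00:15 Mirax standard time.
The standard-time date in Mirax, 17 March 2018, is outside the daylight-saving period (30 April – 19 October), so Mirax is on standard time, UTC−10:30.
10:45 UTC − 10h30m = 00:15 Mirax.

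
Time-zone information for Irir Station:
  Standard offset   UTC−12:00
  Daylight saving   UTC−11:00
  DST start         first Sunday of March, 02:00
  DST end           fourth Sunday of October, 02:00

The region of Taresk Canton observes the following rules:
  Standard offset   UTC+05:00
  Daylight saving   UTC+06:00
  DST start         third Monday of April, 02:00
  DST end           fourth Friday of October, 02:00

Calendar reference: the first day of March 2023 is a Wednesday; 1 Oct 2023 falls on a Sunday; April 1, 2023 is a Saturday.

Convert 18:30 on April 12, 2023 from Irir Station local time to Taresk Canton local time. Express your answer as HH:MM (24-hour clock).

1 March 2023 is a Wednesday, so the first Sunday is March 5.
1 October 2023 is a Sunday, so the first Sunday is October 1 and the fourth is October 22.
April 12, 2023 lies within the daylight-saving period (5 March – 22 October), so Irir Station is on daylight time, UTC−11:00.
18:30 Irir Station + 11h = 05:30 UTC (rolling into the next day, 13 April 2023).
1 April 2023 is a Saturday, so the first Monday is April 3 and the third is April 17.
1 October 2023 is a Sunday, so the first Friday is October 6 and the fourth is October 27.
At the standard offset (UTC+05:00), 05:30 UTC + 5h = 10:30 Taresk Canton standard time.
The standard-time date in Taresk Canton, April 13, 2023, does not fall between 17 April and 27 October, so daylight saving is not in effect and Taresk Canton is at UTC+05:00.
05:30 UTC + 5h = 10:30 Taresk Canton.

10:30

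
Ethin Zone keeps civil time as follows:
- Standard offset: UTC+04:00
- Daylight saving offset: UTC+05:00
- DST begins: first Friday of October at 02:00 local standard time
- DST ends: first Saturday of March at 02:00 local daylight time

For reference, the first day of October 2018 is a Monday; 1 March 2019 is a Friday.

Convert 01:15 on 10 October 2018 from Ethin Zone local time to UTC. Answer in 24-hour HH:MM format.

1 October 2018 is a Monday, so the first Friday is October 5.
1 March 2019 is a Friday, so the first Saturday is March 2.
10 October 2018 lies within the daylight-saving period (5 October 2018 – 2 March 2019), so Ethin Zone is on daylight time, UTC+05:00.
01:15 local − 5h = 20:15 UTC (rolling into the previous day, 9 October 2018).

20:15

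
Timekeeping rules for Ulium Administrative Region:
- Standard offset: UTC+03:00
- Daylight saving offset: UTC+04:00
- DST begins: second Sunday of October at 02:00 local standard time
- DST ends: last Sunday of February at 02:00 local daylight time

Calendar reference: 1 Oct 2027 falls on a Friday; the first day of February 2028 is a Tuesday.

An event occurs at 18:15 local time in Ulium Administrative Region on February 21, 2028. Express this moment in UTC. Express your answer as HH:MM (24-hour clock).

14:15

1 October 2027 is a Friday, so the first Sunday is October 3 and the second is October 10.
1 February 2028 is a Tuesday, so Sundays fall on 6, 13, 20, 27; the last is February 27.
Daylight saving runs 10 October 2027 – 27 February 2028; February 21, 2028 is inside that window, so Ulium Administrative Region is at UTC+04:00.
18:15 local − 4h = 14:15 UTC.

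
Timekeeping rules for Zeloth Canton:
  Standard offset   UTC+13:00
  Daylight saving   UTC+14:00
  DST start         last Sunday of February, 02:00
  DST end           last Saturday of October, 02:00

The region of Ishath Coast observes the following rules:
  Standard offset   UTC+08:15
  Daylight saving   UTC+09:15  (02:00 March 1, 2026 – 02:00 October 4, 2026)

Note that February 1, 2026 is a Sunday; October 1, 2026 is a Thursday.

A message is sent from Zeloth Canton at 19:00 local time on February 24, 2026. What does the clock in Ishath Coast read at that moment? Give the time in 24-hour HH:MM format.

13:15

1 February 2026 is a Sunday, so Sundays fall on 1, 8, 15, 22; the last is February 22.
1 October 2026 is a Thursday, so Saturdays fall on 3, 10, 17, 24, 31; the last is October 31.
Daylight saving runs 22 February – 31 October; February 24, 2026 is inside that window, so Zeloth Canton is at UTC+14:00.
19:00 Zeloth Canton − 14h = 05:00 UTC.
At the standard offset (UTC+08:15), 05:00 UTC + 8h15m = 13:15 Ishath Coast standard time.
The standard-time date in Ishath Coast, February 24, 2026, does not fall between 1 March and 4 October, so daylight saving is not in effect and Ishath Coast is at UTC+08:15.
05:00 UTC + 8h15m = 13:15 Ishath Coast.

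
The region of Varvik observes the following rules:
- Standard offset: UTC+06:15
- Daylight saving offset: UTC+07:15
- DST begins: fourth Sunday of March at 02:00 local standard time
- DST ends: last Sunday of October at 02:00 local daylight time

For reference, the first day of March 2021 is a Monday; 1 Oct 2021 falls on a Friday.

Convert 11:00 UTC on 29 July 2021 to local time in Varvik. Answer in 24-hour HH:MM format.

1 March 2021 is a Monday, so the first Sunday is March 7 and the fourth is March 28.
1 October 2021 is a Friday, so Sundays fall on 3, 10, 17, 24, 31; the last is October 31.
At the standard offset (UTC+06:15), 11:00 UTC + 6h15m = 17:15 Varvik standard time.
The standard-time date in Varvik, 29 July 2021, lies within the daylight-saving period (28 March – 31 October), so Varvik is on daylight time, UTC+07:15.
11:00 UTC + 7h15m = 18:15 local.

18:15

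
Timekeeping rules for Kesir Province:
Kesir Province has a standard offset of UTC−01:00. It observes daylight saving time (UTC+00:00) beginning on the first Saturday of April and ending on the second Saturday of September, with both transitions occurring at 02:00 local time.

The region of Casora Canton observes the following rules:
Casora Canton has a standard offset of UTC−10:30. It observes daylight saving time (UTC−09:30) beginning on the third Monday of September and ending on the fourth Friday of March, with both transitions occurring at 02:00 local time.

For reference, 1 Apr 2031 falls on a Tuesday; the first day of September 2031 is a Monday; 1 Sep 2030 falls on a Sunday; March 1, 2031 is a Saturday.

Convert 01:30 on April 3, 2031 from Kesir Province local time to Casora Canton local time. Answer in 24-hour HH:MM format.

16:00

1 April 2031 is a Tuesday, so the first Saturday is April 5.
1 September 2031 is a Monday, so the first Saturday is September 6 and the second is September 13.
April 3, 2031 does not fall between 5 April and 13 September, so daylight saving is not in effect and Kesir Province is at UTC−01:00.
01:30 Kesir Province + 1h = 02:30 UTC.
1 September 2030 is a Sunday, so the first Monday is September 2 and the third is September 16.
1 March 2031 is a Saturday, so the first Friday is March 7 and the fourth is March 28.
At the standard offset (UTC−10:30), 02:30 UTC − 10h30m = 16:00 Casora Canton standard time (rolling into the previous day, 2 April 2031).
The standard-time date in Casora Canton, April 2, 2031, does not fall between 16 September 2030 and 28 March 2031, so daylight saving is not in effect and Casora Canton is at UTC−10:30.
02:30 UTC − 10h30m = 16:00 Casora Canton (rolling into the previous day, 2 April 2031).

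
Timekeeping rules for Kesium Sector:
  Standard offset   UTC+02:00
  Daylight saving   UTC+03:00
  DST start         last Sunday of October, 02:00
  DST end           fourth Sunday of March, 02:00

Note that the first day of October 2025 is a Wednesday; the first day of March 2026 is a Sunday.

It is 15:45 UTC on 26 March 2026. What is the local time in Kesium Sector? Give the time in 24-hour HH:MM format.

1 October 2025 is a Wednesday, so Sundays fall on 5, 12, 19, 26; the last is October 26.
1 March 2026 is a Sunday, so the first Sunday is March 1 and the fourth is March 22.
At the standard offset (UTC+02:00), 15:45 UTC + 2h = 17:45 Kesium Sector standard time.
The standard-time date in Kesium Sector, 26 March 2026, is outside the daylight-saving period (26 October 2025 – 22 March 2026), so Kesium Sector is on standard time, UTC+02:00.
15:45 UTC + 2h = 17:45 local.

17:45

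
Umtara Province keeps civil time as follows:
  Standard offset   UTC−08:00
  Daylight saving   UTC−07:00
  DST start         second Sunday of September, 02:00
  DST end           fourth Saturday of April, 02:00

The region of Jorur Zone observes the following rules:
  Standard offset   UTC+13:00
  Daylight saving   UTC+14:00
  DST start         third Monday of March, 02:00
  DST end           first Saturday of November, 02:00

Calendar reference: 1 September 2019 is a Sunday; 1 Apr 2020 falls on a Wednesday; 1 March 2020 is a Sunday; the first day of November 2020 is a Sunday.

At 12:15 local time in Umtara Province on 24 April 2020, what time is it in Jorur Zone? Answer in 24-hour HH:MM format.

09:15

1 September 2019 is a Sunday, so the first Sunday is September 1 and the second is September 8.
1 April 2020 is a Wednesday, so the first Saturday is April 4 and the fourth is April 25.
Daylight saving runs 8 September 2019 – 25 April 2020; 24 April 2020 is inside that window, so Umtara Province is at UTC−07:00.
12:15 Umtara Province + 7h = 19:15 UTC.
1 March 2020 is a Sunday, so the first Monday is March 2 and the third is March 16.
1 November 2020 is a Sunday, so the first Saturday is November 7.
At the standard offset (UTC+13:00), 19:15 UTC + 13h = 08:15 Jorur Zone standard time (rolling into the next day, 25 April 2020).
The standard-time date in Jorur Zone, 25 April 2020, falls between 16 March and 7 November, so daylight saving is in effect and Jorur Zone is at UTC+14:00.
19:15 UTC + 14h = 09:15 Jorur Zone (rolling into the next day, 25 April 2020).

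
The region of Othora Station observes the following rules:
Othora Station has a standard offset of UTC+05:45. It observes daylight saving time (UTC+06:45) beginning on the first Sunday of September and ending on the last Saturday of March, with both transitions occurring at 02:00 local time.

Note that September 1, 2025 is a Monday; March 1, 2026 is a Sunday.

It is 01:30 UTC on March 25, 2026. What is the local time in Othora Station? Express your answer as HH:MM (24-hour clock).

1 September 2025 is a Monday, so the first Sunday is September 7.
1 March 2026 is a Sunday, so Saturdays fall on 7, 14, 21, 28; the last is March 28.
At the standard offset (UTC+05:45), 01:30 UTC + 5h45m = 07:15 Othora Station standard time.
The standard-time date in Othora Station, March 25, 2026, lies within the daylight-saving period (7 September 2025 – 28 March 2026), so Othora Station is on daylight time, UTC+06:45.
01:30 UTC + 6h45m = 08:15 local.

08:15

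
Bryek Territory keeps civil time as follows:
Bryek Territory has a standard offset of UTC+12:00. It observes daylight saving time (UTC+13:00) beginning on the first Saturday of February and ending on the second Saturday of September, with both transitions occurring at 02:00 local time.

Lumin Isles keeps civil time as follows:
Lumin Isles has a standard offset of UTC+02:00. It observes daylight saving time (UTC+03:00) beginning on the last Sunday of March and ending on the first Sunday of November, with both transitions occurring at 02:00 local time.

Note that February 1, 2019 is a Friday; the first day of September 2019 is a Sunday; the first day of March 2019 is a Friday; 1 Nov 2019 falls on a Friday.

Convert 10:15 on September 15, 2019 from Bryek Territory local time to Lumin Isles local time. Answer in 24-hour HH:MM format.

1 February 2019 is a Friday, so the first Saturday is February 2.
1 September 2019 is a Sunday, so the first Saturday is September 7 and the second is September 14.
September 15, 2019 is outside the daylight-saving period (2 February – 14 September), so Bryek Territory is on standard time, UTC+12:00.
10:15 Bryek Territory − 12h = 22:15 UTC (rolling into the previous day, 14 September 2019).
1 March 2019 is a Friday, so Sundays fall on 3, 10, 17, 24, 31; the last is March 31.
1 November 2019 is a Friday, so the first Sunday is November 3.
At the standard offset (UTC+02:00), 22:15 UTC + 2h = 00:15 Lumin Isles standard time (rolling into the next day, 15 September 2019).
The standard-time date in Lumin Isles, September 15, 2019, falls between 31 March and 3 November, so daylight saving is in effect and Lumin Isles is at UTC+03:00.
22:15 UTC + 3h = 01:15 Lumin Isles (rolling into the next day, 15 September 2019).

01:15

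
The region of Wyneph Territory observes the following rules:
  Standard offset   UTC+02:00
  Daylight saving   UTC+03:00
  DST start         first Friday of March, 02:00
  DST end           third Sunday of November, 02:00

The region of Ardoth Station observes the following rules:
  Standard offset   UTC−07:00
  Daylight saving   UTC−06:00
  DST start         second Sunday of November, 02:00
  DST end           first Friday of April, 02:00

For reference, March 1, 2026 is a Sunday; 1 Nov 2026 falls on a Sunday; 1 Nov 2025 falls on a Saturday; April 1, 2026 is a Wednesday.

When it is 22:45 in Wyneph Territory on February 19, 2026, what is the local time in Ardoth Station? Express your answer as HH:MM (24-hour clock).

1 March 2026 is a Sunday, so the first Friday is March 6.
1 November 2026 is a Sunday, so the first Sunday is November 1 and the third is November 15.
February 19, 2026 does not fall between 6 March and 15 November, so daylight saving is not in effect and Wyneph Territory is at UTC+02:00.
22:45 Wyneph Territory − 2h = 20:45 UTC.
1 November 2025 is a Saturday, so the first Sunday is November 2 and the second is November 9.
1 April 2026 is a Wednesday, so the first Friday is April 3.
At the standard offset (UTC−07:00), 20:45 UTC − 7h = 13:45 Ardoth Station standard time.
Daylight saving runs 9 November 2025 – 3 April 2026; the standard-time date in Ardoth Station, February 19, 2026, is inside that window, so Ardoth Station is at UTC−06:00.
20:45 UTC − 6h = 14:45 Ardoth Station.

14:45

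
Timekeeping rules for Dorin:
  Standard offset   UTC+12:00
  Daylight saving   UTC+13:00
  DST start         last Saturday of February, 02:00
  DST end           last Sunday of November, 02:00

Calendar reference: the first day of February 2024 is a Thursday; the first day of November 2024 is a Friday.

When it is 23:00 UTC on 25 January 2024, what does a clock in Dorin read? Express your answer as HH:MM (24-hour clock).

1 February 2024 is a Thursday, so Saturdays fall on 3, 10, 17, 24; the last is February 24.
1 November 2024 is a Friday, so Sundays fall on 3, 10, 17, 24; the last is November 24.
At the standard offset (UTC+12:00), 23:00 UTC + 12h = 11:00 Dorin standard time (rolling into the next day, 26 January 2024).
Daylight saving runs 24 February – 24 November; the standard-time date in Dorin, 26 January 2024, is outside that window, so Dorin is on standard time at UTC+12:00.
23:00 UTC + 12h = 11:00 local (rolling into the next day, 26 January 2024).

11:00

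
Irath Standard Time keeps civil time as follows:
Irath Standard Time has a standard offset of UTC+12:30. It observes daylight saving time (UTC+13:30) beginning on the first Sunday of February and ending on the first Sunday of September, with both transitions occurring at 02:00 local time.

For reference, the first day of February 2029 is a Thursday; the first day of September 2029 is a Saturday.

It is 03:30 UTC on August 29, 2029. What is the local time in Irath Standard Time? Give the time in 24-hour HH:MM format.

1 February 2029 is a Thursday, so the first Sunday is February 4.
1 September 2029 is a Saturday, so the first Sunday is September 2.
At the standard offset (UTC+12:30), 03:30 UTC + 12h30m = 16:00 Irath Standard Time standard time.
Daylight saving runs 4 February – 2 September; the standard-time date in Irath Standard Time, August 29, 2029, is inside that window, so Irath Standard Time is at UTC+13:30.
03:30 UTC + 13h30m = 17:00 local.

17:00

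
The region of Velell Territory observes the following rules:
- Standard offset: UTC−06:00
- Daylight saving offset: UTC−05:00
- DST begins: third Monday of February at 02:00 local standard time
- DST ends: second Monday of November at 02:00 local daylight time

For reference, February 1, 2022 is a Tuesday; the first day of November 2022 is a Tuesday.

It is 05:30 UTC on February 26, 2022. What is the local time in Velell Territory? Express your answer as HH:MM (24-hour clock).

00:30

1 February 2022 is a Tuesday, so the first Monday is February 7 and the third is February 21.
1 November 2022 is a Tuesday, so the first Monday is November 7 and the second is November 14.
At the standard offset (UTC−06:00), 05:30 UTC − 6h = 23:30 Velell Territory standard time (rolling into the previous day, 25 February 2022).
The standard-time date in Velell Territory, February 25, 2022, falls between 21 February and 14 November, so daylight saving is in effect and Velell Territory is at UTC−05:00.
05:30 UTC − 5h = 00:30 local.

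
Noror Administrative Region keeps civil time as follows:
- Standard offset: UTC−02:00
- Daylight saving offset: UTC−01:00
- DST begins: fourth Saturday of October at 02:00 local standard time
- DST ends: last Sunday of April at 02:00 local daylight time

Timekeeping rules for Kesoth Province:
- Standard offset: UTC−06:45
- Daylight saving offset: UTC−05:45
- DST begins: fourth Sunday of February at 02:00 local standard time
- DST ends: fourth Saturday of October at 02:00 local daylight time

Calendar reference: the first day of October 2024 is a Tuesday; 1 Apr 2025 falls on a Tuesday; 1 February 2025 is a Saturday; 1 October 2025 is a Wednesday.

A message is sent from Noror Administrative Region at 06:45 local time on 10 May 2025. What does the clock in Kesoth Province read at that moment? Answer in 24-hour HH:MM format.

1 October 2024 is a Tuesday, so the first Saturday is October 5 and the fourth is October 26.
1 April 2025 is a Tuesday, so Sundays fall on 6, 13, 20, 27; the last is April 27.
Daylight saving runs 26 October 2024 – 27 April 2025; 10 May 2025 is outside that window, so Noror Administrative Region is on standard time at UTC−02:00.
06:45 Noror Administrative Region + 2h = 08:45 UTC.
1 February 2025 is a Saturday, so the first Sunday is February 2 and the fourth is February 23.
1 October 2025 is a Wednesday, so the first Saturday is October 4 and the fourth is October 25.
At the standard offset (UTC−06:45), 08:45 UTC − 6h45m = 02:00 Kesoth Province standard time.
The standard-time date in Kesoth Province, 10 May 2025, lies within the daylight-saving period (23 February – 25 October), so Kesoth Province is on daylight time, UTC−05:45.
08:45 UTC − 5h45m = 03:00 Kesoth Province.

03:00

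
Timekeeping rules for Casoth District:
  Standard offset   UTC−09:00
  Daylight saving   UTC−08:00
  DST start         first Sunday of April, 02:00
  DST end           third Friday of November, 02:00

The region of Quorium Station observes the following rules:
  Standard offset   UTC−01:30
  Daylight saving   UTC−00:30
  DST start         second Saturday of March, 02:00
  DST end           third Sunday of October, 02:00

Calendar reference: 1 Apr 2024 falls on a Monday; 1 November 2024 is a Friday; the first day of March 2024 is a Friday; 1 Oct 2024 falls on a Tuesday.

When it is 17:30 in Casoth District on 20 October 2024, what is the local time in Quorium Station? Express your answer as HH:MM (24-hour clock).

1 April 2024 is a Monday, so the first Sunday is April 7.
1 November 2024 is a Friday, so the first Friday is November 1 and the third is November 15.
20 October 2024 falls between 7 April and 15 November, so daylight saving is in effect and Casoth District is at UTC−08:00.
17:30 Casoth District + 8h = 01:30 UTC (rolling into the next day, 21 October 2024).
1 March 2024 is a Friday, so the first Saturday is March 2 and the second is March 9.
1 October 2024 is a Tuesday, so the first Sunday is October 6 and the third is October 20.
At the standard offset (UTC−01:30), 01:30 UTC − 1h30m = 00:00 Quorium Station standard time.
The standard-time date in Quorium Station, 21 October 2024, does not fall between 9 March and 20 October, so daylight saving is not in effect and Quorium Station is at UTC−01:30.
01:30 UTC − 1h30m = 00:00 Quorium Station.

00:00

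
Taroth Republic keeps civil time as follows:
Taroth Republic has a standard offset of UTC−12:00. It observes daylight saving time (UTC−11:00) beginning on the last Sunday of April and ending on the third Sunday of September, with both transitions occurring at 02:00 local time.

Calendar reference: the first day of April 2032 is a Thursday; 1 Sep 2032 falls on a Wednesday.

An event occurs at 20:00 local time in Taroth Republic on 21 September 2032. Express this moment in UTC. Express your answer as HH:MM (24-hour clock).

08:00

1 April 2032 is a Thursday, so Sundays fall on 4, 11, 18, 25; the last is April 25.
1 September 2032 is a Wednesday, so the first Sunday is September 5 and the third is September 19.
21 September 2032 is outside the daylight-saving period (25 April – 19 September), so Taroth Republic is on standard time, UTC−12:00.
20:00 local + 12h = 08:00 UTC (rolling into the next day, 22 September 2032).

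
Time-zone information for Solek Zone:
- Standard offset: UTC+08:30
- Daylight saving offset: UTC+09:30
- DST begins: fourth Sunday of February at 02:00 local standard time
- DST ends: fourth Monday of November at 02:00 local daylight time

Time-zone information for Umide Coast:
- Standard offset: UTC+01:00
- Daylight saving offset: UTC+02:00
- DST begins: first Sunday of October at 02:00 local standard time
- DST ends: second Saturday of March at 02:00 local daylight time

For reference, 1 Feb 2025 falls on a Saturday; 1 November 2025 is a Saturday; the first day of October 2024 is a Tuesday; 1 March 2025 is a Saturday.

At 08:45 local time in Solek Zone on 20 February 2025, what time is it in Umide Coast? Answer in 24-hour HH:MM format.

02:15

1 February 2025 is a Saturday, so the first Sunday is February 2 and the fourth is February 23.
1 November 2025 is a Saturday, so the first Monday is November 3 and the fourth is November 24.
Daylight saving runs 23 February – 24 November; 20 February 2025 is outside that window, so Solek Zone is on standard time at UTC+08:30.
08:45 Solek Zone − 8h30m = 00:15 UTC.
1 October 2024 is a Tuesday, so the first Sunday is October 6.
1 March 2025 is a Saturday, so the first Saturday is March 1 and the second is March 8.
At the standard offset (UTC+01:00), 00:15 UTC + 1h = 01:15 Umide Coast standard time.
The standard-time date in Umide Coast, 20 February 2025, lies within the daylight-saving period (6 October 2024 – 8 March 2025), so Umide Coast is on daylight time, UTC+02:00.
00:15 UTC + 2h = 02:15 Umide Coast.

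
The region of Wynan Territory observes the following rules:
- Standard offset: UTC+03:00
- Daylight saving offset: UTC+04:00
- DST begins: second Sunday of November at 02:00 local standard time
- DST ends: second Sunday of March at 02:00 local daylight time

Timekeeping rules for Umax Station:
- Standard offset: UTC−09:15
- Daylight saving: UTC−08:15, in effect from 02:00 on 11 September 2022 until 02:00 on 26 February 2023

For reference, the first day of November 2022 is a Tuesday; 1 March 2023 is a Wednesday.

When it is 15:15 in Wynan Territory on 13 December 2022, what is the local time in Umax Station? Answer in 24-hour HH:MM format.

03:00

1 November 2022 is a Tuesday, so the first Sunday is November 6 and the second is November 13.
1 March 2023 is a Wednesday, so the first Sunday is March 5 and the second is March 12.
13 December 2022 lies within the daylight-saving period (13 November 2022 – 12 March 2023), so Wynan Territory is on daylight time, UTC+04:00.
15:15 Wynan Territory − 4h = 11:15 UTC.
At the standard offset (UTC−09:15), 11:15 UTC − 9h15m = 02:00 Umax Station standard time.
The standard-time date in Umax Station, 13 December 2022, falls between 11 September 2022 and 26 February 2023, so daylight saving is in effect and Umax Station is at UTC−08:15.
11:15 UTC − 8h15m = 03:00 Umax Station.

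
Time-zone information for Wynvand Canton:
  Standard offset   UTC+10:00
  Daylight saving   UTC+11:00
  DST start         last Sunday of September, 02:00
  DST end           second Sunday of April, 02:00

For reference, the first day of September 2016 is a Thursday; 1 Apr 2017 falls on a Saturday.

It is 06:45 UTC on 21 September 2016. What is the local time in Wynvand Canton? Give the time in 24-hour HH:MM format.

1 September 2016 is a Thursday, so Sundays fall on 4, 11, 18, 25; the last is September 25.
1 April 2017 is a Saturday, so the first Sunday is April 2 and the second is April 9.
At the standard offset (UTC+10:00), 06:45 UTC + 10h = 16:45 Wynvand Canton standard time.
The standard-time date in Wynvand Canton, 21 September 2016, is outside the daylight-saving period (25 September 2016 – 9 April 2017), so Wynvand Canton is on standard time, UTC+10:00.
06:45 UTC + 10h = 16:45 local.

16:45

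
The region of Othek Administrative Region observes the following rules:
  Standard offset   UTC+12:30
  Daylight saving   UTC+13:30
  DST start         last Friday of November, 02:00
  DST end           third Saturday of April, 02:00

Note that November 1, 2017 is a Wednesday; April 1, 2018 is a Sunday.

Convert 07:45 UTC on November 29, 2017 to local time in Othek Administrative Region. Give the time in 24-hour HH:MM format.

21:15

1 November 2017 is a Wednesday, so Fridays fall on 3, 10, 17, 24; the last is November 24.
1 April 2018 is a Sunday, so the first Saturday is April 7 and the third is April 21.
At the standard offset (UTC+12:30), 07:45 UTC + 12h30m = 20:15 Othek Administrative Region standard time.
The standard-time date in Othek Administrative Region, November 29, 2017, falls between 24 November 2017 and 21 April 2018, so daylight saving is in effect and Othek Administrative Region is at UTC+13:30.
07:45 UTC + 13h30m = 21:15 local.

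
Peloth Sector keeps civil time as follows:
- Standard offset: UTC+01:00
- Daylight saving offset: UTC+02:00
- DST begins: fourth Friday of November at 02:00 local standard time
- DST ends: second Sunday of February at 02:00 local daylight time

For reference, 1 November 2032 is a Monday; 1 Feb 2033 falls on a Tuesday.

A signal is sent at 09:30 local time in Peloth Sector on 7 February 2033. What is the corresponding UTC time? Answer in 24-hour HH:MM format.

1 November 2032 is a Monday, so the first Friday is November 5 and the fourth is November 26.
1 February 2033 is a Tuesday, so the first Sunday is February 6 and the second is February 13.
7 February 2033 falls between 26 November 2032 and 13 February 2033, so daylight saving is in effect and Peloth Sector is at UTC+02:00.
09:30 local − 2h = 07:30 UTC.

07:30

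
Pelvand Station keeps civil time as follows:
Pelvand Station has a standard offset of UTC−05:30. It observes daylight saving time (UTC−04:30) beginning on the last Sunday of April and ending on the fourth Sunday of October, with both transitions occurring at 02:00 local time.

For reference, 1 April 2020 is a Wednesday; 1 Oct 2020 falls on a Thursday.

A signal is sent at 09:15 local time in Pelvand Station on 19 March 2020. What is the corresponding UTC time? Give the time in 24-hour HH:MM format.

1 April 2020 is a Wednesday, so Sundays fall on 5, 12, 19, 26; the last is April 26.
1 October 2020 is a Thursday, so the first Sunday is October 4 and the fourth is October 25.
19 March 2020 does not fall between 26 April and 25 October, so daylight saving is not in effect and Pelvand Station is at UTC−05:30.
09:15 local + 5h30m = 14:45 UTC.

14:45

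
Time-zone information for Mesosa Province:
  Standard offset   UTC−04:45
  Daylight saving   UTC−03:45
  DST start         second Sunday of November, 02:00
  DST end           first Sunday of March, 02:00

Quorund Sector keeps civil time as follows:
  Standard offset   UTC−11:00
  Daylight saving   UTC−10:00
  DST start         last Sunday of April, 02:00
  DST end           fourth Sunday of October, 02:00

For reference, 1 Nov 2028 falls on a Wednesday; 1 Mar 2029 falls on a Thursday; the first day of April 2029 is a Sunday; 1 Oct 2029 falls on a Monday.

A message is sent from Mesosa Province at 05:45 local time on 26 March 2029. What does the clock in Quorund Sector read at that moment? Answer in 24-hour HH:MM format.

23:30

1 November 2028 is a Wednesday, so the first Sunday is November 5 and the second is November 12.
1 March 2029 is a Thursday, so the first Sunday is March 4.
Daylight saving runs 12 November 2028 – 4 March 2029; 26 March 2029 is outside that window, so Mesosa Province is on standard time at UTC−04:45.
05:45 Mesosa Province + 4h45m = 10:30 UTC.
1 April 2029 is a Sunday, so Sundays fall on 1, 8, 15, 22, 29; the last is April 29.
1 October 2029 is a Monday, so the first Sunday is October 7 and the fourth is October 28.
At the standard offset (UTC−11:00), 10:30 UTC − 11h = 23:30 Quorund Sector standard time (rolling into the previous day, 25 March 2029).
Daylight saving runs 29 April – 28 October; the standard-time date in Quorund Sector, 25 March 2029, is outside that window, so Quorund Sector is on standard time at UTC−11:00.
10:30 UTC − 11h = 23:30 Quorund Sector (rolling into the previous day, 25 March 2029).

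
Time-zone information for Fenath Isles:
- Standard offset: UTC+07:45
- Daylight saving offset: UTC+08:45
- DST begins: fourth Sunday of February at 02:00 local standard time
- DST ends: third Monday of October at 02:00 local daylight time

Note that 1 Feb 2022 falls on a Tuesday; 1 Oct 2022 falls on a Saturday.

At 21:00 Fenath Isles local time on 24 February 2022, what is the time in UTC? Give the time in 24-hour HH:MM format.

13:15

1 February 2022 is a Tuesday, so the first Sunday is February 6 and the fourth is February 27.
1 October 2022 is a Saturday, so the first Monday is October 3 and the third is October 17.
24 February 2022 does not fall between 27 February and 17 October, so daylight saving is not in effect and Fenath Isles is at UTC+07:45.
21:00 local − 7h45m = 13:15 UTC.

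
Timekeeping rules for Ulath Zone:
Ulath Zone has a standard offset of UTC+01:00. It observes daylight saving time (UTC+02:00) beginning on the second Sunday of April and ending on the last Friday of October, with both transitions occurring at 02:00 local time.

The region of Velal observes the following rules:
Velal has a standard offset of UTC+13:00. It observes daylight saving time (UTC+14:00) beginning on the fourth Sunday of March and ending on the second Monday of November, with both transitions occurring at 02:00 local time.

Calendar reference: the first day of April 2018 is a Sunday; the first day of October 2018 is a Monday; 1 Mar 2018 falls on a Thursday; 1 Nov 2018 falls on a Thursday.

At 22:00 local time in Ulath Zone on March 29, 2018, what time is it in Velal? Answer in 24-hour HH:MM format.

11:00

1 April 2018 is a Sunday, so the first Sunday is April 1 and the second is April 8.
1 October 2018 is a Monday, so Fridays fall on 5, 12, 19, 26; the last is October 26.
March 29, 2018 does not fall between 8 April and 26 October, so daylight saving is not in effect and Ulath Zone is at UTC+01:00.
22:00 Ulath Zone − 1h = 21:00 UTC.
1 March 2018 is a Thursday, so the first Sunday is March 4 and the fourth is March 25.
1 November 2018 is a Thursday, so the first Monday is November 5 and the second is November 12.
At the standard offset (UTC+13:00), 21:00 UTC + 13h = 10:00 Velal standard time (rolling into the next day, 30 March 2018).
Daylight saving runs 25 March – 12 November; the standard-time date in Velal, March 30, 2018, is inside that window, so Velal is at UTC+14:00.
21:00 UTC + 14h = 11:00 Velal (rolling into the next day, 30 March 2018).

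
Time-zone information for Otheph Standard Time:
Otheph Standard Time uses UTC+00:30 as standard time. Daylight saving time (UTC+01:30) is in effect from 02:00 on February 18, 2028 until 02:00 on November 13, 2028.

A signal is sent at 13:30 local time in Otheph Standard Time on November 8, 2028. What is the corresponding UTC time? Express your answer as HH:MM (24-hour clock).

12:00

November 8, 2028 lies within the daylight-saving period (18 February – 13 November), so Otheph Standard Time is on daylight time, UTC+01:30.
13:30 local − 1h30m = 12:00 UTC.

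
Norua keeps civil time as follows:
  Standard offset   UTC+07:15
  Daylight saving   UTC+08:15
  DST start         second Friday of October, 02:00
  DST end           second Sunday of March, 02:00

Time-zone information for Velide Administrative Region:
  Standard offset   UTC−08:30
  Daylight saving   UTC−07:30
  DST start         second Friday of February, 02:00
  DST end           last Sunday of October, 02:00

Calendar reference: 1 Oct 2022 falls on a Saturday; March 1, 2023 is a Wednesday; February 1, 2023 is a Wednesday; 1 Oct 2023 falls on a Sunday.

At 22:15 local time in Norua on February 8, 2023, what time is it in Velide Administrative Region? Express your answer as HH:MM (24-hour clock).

1 October 2022 is a Saturday, so the first Friday is October 7 and the second is October 14.
1 March 2023 is a Wednesday, so the first Sunday is March 5 and the second is March 12.
Daylight saving runs 14 October 2022 – 12 March 2023; February 8, 2023 is inside that window, so Norua is at UTC+08:15.
22:15 Norua − 8h15m = 14:00 UTC.
1 February 2023 is a Wednesday, so the first Friday is February 3 and the second is February 10.
1 October 2023 is a Sunday, so Sundays fall on 1, 8, 15, 22, 29; the last is October 29.
At the standard offset (UTC−08:30), 14:00 UTC − 8h30m = 05:30 Velide Administrative Region standard time.
The standard-time date in Velide Administrative Region, February 8, 2023, does not fall between 10 February and 29 October, so daylight saving is not in effect and Velide Administrative Region is at UTC−08:30.
14:00 UTC − 8h30m = 05:30 Velide Administrative Region.

05:30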